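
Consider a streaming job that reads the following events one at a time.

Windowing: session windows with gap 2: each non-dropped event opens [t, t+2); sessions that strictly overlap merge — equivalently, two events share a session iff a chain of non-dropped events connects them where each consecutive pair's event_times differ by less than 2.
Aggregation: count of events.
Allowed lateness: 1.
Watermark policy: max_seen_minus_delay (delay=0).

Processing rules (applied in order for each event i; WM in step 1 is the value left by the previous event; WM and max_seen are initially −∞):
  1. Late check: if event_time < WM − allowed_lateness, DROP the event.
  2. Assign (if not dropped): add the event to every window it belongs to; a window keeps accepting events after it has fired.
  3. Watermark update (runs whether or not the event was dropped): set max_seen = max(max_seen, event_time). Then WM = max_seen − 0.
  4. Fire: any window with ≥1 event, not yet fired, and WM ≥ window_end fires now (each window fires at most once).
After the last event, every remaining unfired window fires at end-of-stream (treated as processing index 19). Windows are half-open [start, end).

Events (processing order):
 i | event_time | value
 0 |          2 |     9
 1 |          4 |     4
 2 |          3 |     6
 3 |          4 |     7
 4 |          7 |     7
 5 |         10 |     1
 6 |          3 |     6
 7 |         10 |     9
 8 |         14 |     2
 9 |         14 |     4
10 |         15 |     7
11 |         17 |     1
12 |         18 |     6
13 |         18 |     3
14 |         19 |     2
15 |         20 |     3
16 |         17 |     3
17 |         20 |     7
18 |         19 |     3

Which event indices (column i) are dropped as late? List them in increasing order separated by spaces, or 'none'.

6 16

i=0 t=2 v=9: → [2,4); WM=2
i=1 t=4 v=4: → [4,6); WM=4
i=2 t=3 v=6: → [2,6); WM=4
i=3 t=4 v=7: → [2,6); WM=4
i=4 t=7 v=7: → [7,9); WM=7
i=5 t=10 v=1: → [10,12); WM=10
i=6 t=3 v=6: DROP (t<10-1); WM=10
i=7 t=10 v=9: → [10,12); WM=10
i=8 t=14 v=2: → [14,16); WM=14
i=9 t=14 v=4: → [14,16); WM=14
i=10 t=15 v=7: → [14,17); WM=15
i=11 t=17 v=1: → [17,19); WM=17
i=12 t=18 v=6: → [17,20); WM=18
i=13 t=18 v=3: → [17,20); WM=18
i=14 t=19 v=2: → [17,21); WM=19
i=15 t=20 v=3: → [17,22); WM=20
i=16 t=17 v=3: DROP (t<20-1); WM=20
i=17 t=20 v=7: → [17,22); WM=20
i=18 t=19 v=3: → [17,22); WM=20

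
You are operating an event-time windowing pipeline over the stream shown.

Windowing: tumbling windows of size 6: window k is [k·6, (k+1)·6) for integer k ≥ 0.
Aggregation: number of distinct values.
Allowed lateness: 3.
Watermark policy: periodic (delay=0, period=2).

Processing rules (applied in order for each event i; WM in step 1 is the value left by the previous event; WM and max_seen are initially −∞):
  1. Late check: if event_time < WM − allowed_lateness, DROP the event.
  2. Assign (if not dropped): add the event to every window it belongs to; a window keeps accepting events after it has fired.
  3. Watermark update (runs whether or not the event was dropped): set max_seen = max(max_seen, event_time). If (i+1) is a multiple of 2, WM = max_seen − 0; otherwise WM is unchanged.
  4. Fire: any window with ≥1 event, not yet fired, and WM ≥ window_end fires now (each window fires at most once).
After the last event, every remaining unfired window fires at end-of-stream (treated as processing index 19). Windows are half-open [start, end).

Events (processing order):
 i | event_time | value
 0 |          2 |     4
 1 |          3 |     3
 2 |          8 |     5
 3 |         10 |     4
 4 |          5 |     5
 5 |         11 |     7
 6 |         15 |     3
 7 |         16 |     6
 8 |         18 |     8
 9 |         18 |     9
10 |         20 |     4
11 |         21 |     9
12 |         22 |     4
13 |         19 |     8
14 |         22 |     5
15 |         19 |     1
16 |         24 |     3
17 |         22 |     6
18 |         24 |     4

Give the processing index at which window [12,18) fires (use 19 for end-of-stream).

9

i=0 t=2 v=4: → [0,6); WM=−∞
i=1 t=3 v=3: → [0,6); WM=3
i=2 t=8 v=5: → [6,12); WM=3
i=3 t=10 v=4: → [6,12); WM=10; [0,6) fires=2
i=4 t=5 v=5: DROP (t<10-3); WM=10
i=5 t=11 v=7: → [6,12); WM=11
i=6 t=15 v=3: → [12,18); WM=11
i=7 t=16 v=6: → [12,18); WM=16; [6,12) fires=3
i=8 t=18 v=8: → [18,24); WM=16
i=9 t=18 v=9: → [18,24); WM=18; [12,18) fires=2
i=10 t=20 v=4: → [18,24); WM=18
i=11 t=21 v=9: → [18,24); WM=21
i=12 t=22 v=4: → [18,24); WM=21
i=13 t=19 v=8: → [18,24); WM=22
i=14 t=22 v=5: → [18,24); WM=22
i=15 t=19 v=1: → [18,24); WM=22
i=16 t=24 v=3: → [24,30); WM=22
i=17 t=22 v=6: → [18,24); WM=24; [18,24) fires=6
i=18 t=24 v=4: → [24,30); WM=24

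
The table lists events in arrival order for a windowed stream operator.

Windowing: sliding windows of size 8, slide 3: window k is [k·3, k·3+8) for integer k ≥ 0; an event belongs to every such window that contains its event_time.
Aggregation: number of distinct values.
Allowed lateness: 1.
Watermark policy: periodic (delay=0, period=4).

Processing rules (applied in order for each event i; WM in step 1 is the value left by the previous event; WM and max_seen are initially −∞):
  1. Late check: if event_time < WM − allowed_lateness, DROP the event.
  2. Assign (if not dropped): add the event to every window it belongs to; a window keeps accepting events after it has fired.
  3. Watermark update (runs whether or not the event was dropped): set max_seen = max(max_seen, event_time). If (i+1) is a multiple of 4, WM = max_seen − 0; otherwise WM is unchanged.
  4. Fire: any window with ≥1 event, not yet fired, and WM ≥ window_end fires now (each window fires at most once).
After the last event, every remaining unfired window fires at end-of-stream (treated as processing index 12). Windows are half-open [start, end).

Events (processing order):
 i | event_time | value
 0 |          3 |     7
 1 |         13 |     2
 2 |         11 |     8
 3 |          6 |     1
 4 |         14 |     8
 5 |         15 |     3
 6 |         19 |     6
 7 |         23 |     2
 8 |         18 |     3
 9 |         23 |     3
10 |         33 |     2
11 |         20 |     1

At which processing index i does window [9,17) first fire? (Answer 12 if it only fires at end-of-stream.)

i=0 t=3 v=7: → [3,11),[0,8); WM=−∞
i=1 t=13 v=2: → [12,20),[9,17),[6,14); WM=−∞
i=2 t=11 v=8: → [9,17),[6,14); WM=−∞
i=3 t=6 v=1: → [6,14),[3,11),[0,8); WM=13; [0,8) fires=2 [3,11) fires=2
i=4 t=14 v=8: → [12,20),[9,17); WM=13
i=5 t=15 v=3: → [15,23),[12,20),[9,17); WM=13
i=6 t=19 v=6: → [18,26),[15,23),[12,20); WM=13
i=7 t=23 v=2: → [21,29),[18,26); WM=23; [6,14) fires=3 [9,17) fires=3 [12,20) fires=4 [15,23) fires=2
i=8 t=18 v=3: DROP (t<23-1); WM=23
i=9 t=23 v=3: → [21,29),[18,26); WM=23
i=10 t=33 v=2: → [33,41),[30,38),[27,35); WM=23
i=11 t=20 v=1: DROP (t<23-1); WM=33; [18,26) fires=3 [21,29) fires=2

7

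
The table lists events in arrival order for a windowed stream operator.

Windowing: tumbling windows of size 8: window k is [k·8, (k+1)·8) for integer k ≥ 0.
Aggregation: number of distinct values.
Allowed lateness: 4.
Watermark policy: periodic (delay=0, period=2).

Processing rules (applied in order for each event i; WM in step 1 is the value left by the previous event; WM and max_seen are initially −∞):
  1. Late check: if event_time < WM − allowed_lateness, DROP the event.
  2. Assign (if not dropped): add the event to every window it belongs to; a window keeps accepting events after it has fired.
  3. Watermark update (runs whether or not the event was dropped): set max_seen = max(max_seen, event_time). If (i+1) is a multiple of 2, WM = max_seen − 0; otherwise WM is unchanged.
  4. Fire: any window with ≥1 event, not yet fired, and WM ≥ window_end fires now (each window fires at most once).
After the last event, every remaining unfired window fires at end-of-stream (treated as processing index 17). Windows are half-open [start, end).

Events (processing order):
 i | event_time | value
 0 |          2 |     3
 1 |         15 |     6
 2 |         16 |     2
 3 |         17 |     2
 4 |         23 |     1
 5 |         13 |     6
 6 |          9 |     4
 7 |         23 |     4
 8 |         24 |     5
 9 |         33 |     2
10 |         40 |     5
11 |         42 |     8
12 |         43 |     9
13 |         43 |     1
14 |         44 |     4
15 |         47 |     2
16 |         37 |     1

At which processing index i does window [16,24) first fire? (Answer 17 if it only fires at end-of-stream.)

9

i=0 t=2 v=3: → [0,8); WM=−∞
i=1 t=15 v=6: → [8,16); WM=15; [0,8) fires=1
i=2 t=16 v=2: → [16,24); WM=15
i=3 t=17 v=2: → [16,24); WM=17; [8,16) fires=1
i=4 t=23 v=1: → [16,24); WM=17
i=5 t=13 v=6: → [8,16); WM=23
i=6 t=9 v=4: DROP (t<23-4); WM=23
i=7 t=23 v=4: → [16,24); WM=23
i=8 t=24 v=5: → [24,32); WM=23
i=9 t=33 v=2: → [32,40); WM=33; [16,24) fires=3 [24,32) fires=1
i=10 t=40 v=5: → [40,48); WM=33
i=11 t=42 v=8: → [40,48); WM=42; [32,40) fires=1
i=12 t=43 v=9: → [40,48); WM=42
i=13 t=43 v=1: → [40,48); WM=43
i=14 t=44 v=4: → [40,48); WM=43
i=15 t=47 v=2: → [40,48); WM=47
i=16 t=37 v=1: DROP (t<47-4); WM=47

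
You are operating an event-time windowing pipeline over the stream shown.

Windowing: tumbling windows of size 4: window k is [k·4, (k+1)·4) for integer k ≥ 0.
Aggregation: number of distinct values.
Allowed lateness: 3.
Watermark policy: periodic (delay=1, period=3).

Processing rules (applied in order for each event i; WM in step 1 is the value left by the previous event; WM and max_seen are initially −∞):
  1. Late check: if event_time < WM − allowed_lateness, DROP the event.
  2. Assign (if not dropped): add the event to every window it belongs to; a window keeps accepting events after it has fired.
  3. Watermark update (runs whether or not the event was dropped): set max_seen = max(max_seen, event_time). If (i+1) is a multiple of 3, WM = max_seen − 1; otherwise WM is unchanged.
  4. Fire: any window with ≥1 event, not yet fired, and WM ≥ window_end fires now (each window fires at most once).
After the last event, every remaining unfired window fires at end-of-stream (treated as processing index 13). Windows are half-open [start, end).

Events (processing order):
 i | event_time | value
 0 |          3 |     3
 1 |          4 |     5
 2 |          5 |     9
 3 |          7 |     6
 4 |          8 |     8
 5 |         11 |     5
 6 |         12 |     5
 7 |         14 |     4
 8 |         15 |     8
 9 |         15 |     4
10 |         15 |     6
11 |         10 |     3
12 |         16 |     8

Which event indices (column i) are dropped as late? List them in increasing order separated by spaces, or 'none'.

11

i=0 t=3 v=3: → [0,4); WM=−∞
i=1 t=4 v=5: → [4,8); WM=−∞
i=2 t=5 v=9: → [4,8); WM=4; [0,4) fires=1
i=3 t=7 v=6: → [4,8); WM=4
i=4 t=8 v=8: → [8,12); WM=4
i=5 t=11 v=5: → [8,12); WM=10; [4,8) fires=3
i=6 t=12 v=5: → [12,16); WM=10
i=7 t=14 v=4: → [12,16); WM=10
i=8 t=15 v=8: → [12,16); WM=14; [8,12) fires=2
i=9 t=15 v=4: → [12,16); WM=14
i=10 t=15 v=6: → [12,16); WM=14
i=11 t=10 v=3: DROP (t<14-3); WM=14
i=12 t=16 v=8: → [16,20); WM=14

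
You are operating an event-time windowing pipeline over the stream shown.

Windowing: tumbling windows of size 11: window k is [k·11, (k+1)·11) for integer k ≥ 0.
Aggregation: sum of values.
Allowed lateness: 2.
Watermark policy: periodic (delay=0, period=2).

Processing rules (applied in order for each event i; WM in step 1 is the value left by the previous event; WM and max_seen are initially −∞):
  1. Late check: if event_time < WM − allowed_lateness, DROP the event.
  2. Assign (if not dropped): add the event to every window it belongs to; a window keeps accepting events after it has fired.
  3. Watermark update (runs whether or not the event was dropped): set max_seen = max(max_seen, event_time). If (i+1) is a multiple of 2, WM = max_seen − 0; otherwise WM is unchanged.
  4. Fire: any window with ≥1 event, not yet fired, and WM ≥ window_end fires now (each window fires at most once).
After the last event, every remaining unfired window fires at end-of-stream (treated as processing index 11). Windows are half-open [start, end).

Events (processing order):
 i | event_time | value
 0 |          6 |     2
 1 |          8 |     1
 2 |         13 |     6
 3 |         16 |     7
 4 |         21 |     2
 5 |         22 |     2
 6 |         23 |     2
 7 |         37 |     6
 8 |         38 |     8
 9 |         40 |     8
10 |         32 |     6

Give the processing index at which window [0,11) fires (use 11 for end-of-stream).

i=0 t=6 v=2: → [0,11); WM=−∞
i=1 t=8 v=1: → [0,11); WM=8
i=2 t=13 v=6: → [11,22); WM=8
i=3 t=16 v=7: → [11,22); WM=16; [0,11) fires=3
i=4 t=21 v=2: → [11,22); WM=16
i=5 t=22 v=2: → [22,33); WM=22; [11,22) fires=15
i=6 t=23 v=2: → [22,33); WM=22
i=7 t=37 v=6: → [33,44); WM=37; [22,33) fires=4
i=8 t=38 v=8: → [33,44); WM=37
i=9 t=40 v=8: → [33,44); WM=40
i=10 t=32 v=6: DROP (t<40-2); WM=40

3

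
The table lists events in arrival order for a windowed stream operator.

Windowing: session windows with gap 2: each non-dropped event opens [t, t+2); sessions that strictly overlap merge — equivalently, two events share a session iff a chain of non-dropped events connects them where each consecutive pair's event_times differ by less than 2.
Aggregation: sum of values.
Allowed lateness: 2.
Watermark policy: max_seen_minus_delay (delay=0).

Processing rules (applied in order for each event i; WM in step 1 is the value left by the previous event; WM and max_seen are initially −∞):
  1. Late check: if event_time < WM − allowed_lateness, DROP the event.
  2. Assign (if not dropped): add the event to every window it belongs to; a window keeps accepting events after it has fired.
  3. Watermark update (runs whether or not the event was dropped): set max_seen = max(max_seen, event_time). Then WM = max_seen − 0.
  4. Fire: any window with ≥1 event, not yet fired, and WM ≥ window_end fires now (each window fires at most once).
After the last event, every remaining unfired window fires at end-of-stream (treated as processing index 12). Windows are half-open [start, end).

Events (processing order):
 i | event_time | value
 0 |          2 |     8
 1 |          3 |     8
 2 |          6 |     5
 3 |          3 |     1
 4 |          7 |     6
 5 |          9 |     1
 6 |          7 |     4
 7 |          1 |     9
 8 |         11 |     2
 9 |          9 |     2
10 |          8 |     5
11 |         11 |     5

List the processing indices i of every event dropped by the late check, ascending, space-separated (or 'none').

3 7 10

i=0 t=2 v=8: → [2,4); WM=2
i=1 t=3 v=8: → [2,5); WM=3
i=2 t=6 v=5: → [6,8); WM=6
i=3 t=3 v=1: DROP (t<6-2); WM=6
i=4 t=7 v=6: → [6,9); WM=7
i=5 t=9 v=1: → [9,11); WM=9
i=6 t=7 v=4: → [6,9); WM=9
i=7 t=1 v=9: DROP (t<9-2); WM=9
i=8 t=11 v=2: → [11,13); WM=11
i=9 t=9 v=2: → [9,11); WM=11
i=10 t=8 v=5: DROP (t<11-2); WM=11
i=11 t=11 v=5: → [11,13); WM=11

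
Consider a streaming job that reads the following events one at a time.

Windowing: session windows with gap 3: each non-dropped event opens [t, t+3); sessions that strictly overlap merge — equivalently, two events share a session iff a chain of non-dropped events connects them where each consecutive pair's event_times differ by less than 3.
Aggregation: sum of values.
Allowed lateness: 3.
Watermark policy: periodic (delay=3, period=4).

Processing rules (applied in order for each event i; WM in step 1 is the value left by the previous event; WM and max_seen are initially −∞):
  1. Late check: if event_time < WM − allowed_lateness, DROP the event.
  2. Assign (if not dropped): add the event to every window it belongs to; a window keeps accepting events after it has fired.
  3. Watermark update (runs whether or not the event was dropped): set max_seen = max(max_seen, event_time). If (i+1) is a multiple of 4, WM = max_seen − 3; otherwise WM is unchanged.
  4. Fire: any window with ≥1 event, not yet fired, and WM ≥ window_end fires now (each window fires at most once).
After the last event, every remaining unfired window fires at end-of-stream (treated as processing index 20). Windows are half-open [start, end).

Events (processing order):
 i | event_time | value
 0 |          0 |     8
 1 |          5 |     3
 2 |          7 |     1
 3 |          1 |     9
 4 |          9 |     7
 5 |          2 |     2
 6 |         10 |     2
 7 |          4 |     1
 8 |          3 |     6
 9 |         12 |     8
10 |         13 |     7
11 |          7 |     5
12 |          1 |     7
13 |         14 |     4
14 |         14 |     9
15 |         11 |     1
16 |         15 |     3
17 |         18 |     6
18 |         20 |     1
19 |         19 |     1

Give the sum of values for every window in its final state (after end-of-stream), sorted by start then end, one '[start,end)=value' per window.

[0,18)=70 [18,23)=8

i=0 t=0 v=8: → [0,3); WM=−∞
i=1 t=5 v=3: → [5,8); WM=−∞
i=2 t=7 v=1: → [5,10); WM=−∞
i=3 t=1 v=9: → [0,4); WM=4
i=4 t=9 v=7: → [5,12); WM=4
i=5 t=2 v=2: → [0,5); WM=4
i=6 t=10 v=2: → [5,13); WM=4
i=7 t=4 v=1: → [0,13); WM=7
i=8 t=3 v=6: DROP (t<7-3); WM=7
i=9 t=12 v=8: → [0,15); WM=7
i=10 t=13 v=7: → [0,16); WM=7
i=11 t=7 v=5: → [0,16); WM=10
i=12 t=1 v=7: DROP (t<10-3); WM=10
i=13 t=14 v=4: → [0,17); WM=10
i=14 t=14 v=9: → [0,17); WM=10
i=15 t=11 v=1: → [0,17); WM=11
i=16 t=15 v=3: → [0,18); WM=11
i=17 t=18 v=6: → [18,21); WM=11
i=18 t=20 v=1: → [18,23); WM=11
i=19 t=19 v=1: → [18,23); WM=17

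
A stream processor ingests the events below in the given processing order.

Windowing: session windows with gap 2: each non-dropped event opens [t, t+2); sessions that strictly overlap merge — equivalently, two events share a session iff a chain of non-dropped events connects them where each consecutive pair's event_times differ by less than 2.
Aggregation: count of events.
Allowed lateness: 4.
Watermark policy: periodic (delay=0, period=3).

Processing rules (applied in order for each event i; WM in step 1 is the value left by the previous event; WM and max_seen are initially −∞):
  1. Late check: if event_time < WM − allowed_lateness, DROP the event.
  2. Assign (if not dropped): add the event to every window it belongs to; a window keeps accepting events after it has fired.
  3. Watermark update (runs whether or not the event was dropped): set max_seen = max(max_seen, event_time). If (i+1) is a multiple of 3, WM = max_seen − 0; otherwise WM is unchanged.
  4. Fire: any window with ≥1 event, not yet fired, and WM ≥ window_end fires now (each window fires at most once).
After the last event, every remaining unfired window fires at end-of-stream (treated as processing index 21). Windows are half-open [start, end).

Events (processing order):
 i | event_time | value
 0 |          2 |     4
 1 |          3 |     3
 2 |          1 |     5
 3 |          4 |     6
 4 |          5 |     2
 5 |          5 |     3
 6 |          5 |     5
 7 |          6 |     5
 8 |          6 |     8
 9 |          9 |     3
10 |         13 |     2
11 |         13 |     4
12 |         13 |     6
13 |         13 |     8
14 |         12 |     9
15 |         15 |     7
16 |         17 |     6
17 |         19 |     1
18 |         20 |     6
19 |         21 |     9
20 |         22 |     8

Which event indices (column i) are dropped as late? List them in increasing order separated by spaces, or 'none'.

i=0 t=2 v=4: → [2,4); WM=−∞
i=1 t=3 v=3: → [2,5); WM=−∞
i=2 t=1 v=5: → [1,5); WM=3
i=3 t=4 v=6: → [1,6); WM=3
i=4 t=5 v=2: → [1,7); WM=3
i=5 t=5 v=3: → [1,7); WM=5
i=6 t=5 v=5: → [1,7); WM=5
i=7 t=6 v=5: → [1,8); WM=5
i=8 t=6 v=8: → [1,8); WM=6
i=9 t=9 v=3: → [9,11); WM=6
i=10 t=13 v=2: → [13,15); WM=6
i=11 t=13 v=4: → [13,15); WM=13
i=12 t=13 v=6: → [13,15); WM=13
i=13 t=13 v=8: → [13,15); WM=13
i=14 t=12 v=9: → [12,15); WM=13
i=15 t=15 v=7: → [15,17); WM=13
i=16 t=17 v=6: → [17,19); WM=13
i=17 t=19 v=1: → [19,21); WM=19
i=18 t=20 v=6: → [19,22); WM=19
i=19 t=21 v=9: → [19,23); WM=19
i=20 t=22 v=8: → [19,24); WM=22

none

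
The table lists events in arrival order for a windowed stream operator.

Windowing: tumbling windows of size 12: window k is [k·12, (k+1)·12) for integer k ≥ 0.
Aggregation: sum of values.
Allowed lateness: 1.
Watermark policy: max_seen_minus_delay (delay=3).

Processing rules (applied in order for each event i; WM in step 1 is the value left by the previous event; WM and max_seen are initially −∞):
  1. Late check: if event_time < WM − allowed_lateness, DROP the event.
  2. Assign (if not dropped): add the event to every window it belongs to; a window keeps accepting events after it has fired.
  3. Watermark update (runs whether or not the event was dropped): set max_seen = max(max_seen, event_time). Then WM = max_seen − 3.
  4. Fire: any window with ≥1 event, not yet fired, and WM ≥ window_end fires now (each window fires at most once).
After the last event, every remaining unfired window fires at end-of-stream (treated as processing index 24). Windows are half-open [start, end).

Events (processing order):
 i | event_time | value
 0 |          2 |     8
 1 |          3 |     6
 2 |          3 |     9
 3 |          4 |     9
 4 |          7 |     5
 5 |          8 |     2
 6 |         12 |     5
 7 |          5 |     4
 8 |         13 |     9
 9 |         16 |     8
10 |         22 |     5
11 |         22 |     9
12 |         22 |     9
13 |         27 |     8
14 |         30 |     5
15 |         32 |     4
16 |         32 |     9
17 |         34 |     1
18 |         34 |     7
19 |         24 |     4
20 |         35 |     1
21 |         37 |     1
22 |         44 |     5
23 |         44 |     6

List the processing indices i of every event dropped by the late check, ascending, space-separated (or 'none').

7 19

i=0 t=2 v=8: → [0,12); WM=-1
i=1 t=3 v=6: → [0,12); WM=0
i=2 t=3 v=9: → [0,12); WM=0
i=3 t=4 v=9: → [0,12); WM=1
i=4 t=7 v=5: → [0,12); WM=4
i=5 t=8 v=2: → [0,12); WM=5
i=6 t=12 v=5: → [12,24); WM=9
i=7 t=5 v=4: DROP (t<9-1); WM=9
i=8 t=13 v=9: → [12,24); WM=10
i=9 t=16 v=8: → [12,24); WM=13; [0,12) fires=39
i=10 t=22 v=5: → [12,24); WM=19
i=11 t=22 v=9: → [12,24); WM=19
i=12 t=22 v=9: → [12,24); WM=19
i=13 t=27 v=8: → [24,36); WM=24; [12,24) fires=45
i=14 t=30 v=5: → [24,36); WM=27
i=15 t=32 v=4: → [24,36); WM=29
i=16 t=32 v=9: → [24,36); WM=29
i=17 t=34 v=1: → [24,36); WM=31
i=18 t=34 v=7: → [24,36); WM=31
i=19 t=24 v=4: DROP (t<31-1); WM=31
i=20 t=35 v=1: → [24,36); WM=32
i=21 t=37 v=1: → [36,48); WM=34
i=22 t=44 v=5: → [36,48); WM=41; [24,36) fires=35
i=23 t=44 v=6: → [36,48); WM=41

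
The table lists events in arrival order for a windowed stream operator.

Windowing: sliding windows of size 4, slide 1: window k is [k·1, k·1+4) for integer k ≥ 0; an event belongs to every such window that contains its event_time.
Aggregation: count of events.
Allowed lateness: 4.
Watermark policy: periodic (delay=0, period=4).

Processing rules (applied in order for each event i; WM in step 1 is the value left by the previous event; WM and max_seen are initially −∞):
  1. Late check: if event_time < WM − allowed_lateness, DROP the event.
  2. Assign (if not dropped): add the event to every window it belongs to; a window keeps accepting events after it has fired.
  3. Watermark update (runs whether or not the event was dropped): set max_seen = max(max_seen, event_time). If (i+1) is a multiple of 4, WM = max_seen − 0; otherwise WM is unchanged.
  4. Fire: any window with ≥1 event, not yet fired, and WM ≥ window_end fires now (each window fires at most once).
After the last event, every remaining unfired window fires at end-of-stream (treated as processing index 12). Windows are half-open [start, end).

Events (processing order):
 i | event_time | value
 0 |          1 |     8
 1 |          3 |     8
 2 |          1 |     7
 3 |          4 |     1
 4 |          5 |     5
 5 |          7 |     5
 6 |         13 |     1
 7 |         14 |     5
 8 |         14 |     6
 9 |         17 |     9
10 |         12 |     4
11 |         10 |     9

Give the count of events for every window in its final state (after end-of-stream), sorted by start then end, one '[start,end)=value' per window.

[0,4)=3 [1,5)=4 [2,6)=3 [3,7)=3 [4,8)=3 [5,9)=2 [6,10)=1 [7,11)=2 [8,12)=1 [9,13)=2 [10,14)=3 [11,15)=4 [12,16)=4 [13,17)=3 [14,18)=3 [15,19)=1 [16,20)=1 [17,21)=1

i=0 t=1 v=8: → [1,5),[0,4); WM=−∞
i=1 t=3 v=8: → [3,7),[2,6),[1,5),[0,4); WM=−∞
i=2 t=1 v=7: → [1,5),[0,4); WM=−∞
i=3 t=4 v=1: → [4,8),[3,7),[2,6),[1,5); WM=4; [0,4) fires=3
i=4 t=5 v=5: → [5,9),[4,8),[3,7),[2,6); WM=4
i=5 t=7 v=5: → [7,11),[6,10),[5,9),[4,8); WM=4
i=6 t=13 v=1: → [13,17),[12,16),[11,15),[10,14); WM=4
i=7 t=14 v=5: → [14,18),[13,17),[12,16),[11,15); WM=14; [1,5) fires=4 [2,6) fires=3 [3,7) fires=3 [4,8) fires=3 [5,9) fires=2 [6,10) fires=1 [7,11) fires=1 [10,14) fires=1
i=8 t=14 v=6: → [14,18),[13,17),[12,16),[11,15); WM=14
i=9 t=17 v=9: → [17,21),[16,20),[15,19),[14,18); WM=14
i=10 t=12 v=4: → [12,16),[11,15),[10,14),[9,13); WM=14; [9,13) fires=1
i=11 t=10 v=9: → [10,14),[9,13),[8,12),[7,11); WM=17; [8,12) fires=1 [11,15) fires=4 [12,16) fires=4 [13,17) fires=3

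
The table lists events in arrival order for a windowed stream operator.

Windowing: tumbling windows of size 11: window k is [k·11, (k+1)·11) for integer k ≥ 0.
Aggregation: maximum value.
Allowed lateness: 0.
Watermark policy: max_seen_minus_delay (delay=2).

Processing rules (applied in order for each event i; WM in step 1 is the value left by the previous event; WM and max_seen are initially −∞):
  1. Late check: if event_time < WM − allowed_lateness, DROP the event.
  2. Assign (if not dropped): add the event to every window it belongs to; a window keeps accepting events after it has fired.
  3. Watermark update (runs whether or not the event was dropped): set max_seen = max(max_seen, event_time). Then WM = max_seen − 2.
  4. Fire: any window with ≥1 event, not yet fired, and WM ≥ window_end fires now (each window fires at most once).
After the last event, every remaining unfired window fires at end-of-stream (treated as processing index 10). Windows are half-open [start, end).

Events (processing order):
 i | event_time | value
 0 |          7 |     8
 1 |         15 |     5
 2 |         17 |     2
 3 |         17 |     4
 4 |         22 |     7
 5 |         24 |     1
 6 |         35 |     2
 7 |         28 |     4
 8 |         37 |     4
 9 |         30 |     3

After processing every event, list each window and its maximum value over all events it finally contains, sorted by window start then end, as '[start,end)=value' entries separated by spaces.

i=0 t=7 v=8: → [0,11); WM=5
i=1 t=15 v=5: → [11,22); WM=13; [0,11) fires=8
i=2 t=17 v=2: → [11,22); WM=15
i=3 t=17 v=4: → [11,22); WM=15
i=4 t=22 v=7: → [22,33); WM=20
i=5 t=24 v=1: → [22,33); WM=22; [11,22) fires=5
i=6 t=35 v=2: → [33,44); WM=33; [22,33) fires=7
i=7 t=28 v=4: DROP (t<33-0); WM=33
i=8 t=37 v=4: → [33,44); WM=35
i=9 t=30 v=3: DROP (t<35-0); WM=35

[0,11)=8 [11,22)=5 [22,33)=7 [33,44)=4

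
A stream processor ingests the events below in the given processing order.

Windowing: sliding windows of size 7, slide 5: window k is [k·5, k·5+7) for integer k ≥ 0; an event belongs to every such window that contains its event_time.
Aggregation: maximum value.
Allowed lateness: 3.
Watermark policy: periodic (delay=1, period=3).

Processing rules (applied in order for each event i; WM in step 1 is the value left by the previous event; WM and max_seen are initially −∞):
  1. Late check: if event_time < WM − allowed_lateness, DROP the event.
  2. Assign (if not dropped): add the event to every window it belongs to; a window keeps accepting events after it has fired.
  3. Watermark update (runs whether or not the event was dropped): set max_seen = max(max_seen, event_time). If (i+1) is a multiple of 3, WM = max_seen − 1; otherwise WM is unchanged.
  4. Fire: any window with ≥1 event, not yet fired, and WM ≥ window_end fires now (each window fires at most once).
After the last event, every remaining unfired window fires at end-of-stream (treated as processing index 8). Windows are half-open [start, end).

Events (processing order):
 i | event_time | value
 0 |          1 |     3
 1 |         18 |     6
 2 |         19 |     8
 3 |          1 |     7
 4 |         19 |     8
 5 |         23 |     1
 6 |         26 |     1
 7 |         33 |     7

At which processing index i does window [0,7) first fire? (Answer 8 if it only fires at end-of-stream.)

i=0 t=1 v=3: → [0,7); WM=−∞
i=1 t=18 v=6: → [15,22); WM=−∞
i=2 t=19 v=8: → [15,22); WM=18; [0,7) fires=3
i=3 t=1 v=7: DROP (t<18-3); WM=18
i=4 t=19 v=8: → [15,22); WM=18
i=5 t=23 v=1: → [20,27); WM=22; [15,22) fires=8
i=6 t=26 v=1: → [25,32),[20,27); WM=22
i=7 t=33 v=7: → [30,37); WM=22

2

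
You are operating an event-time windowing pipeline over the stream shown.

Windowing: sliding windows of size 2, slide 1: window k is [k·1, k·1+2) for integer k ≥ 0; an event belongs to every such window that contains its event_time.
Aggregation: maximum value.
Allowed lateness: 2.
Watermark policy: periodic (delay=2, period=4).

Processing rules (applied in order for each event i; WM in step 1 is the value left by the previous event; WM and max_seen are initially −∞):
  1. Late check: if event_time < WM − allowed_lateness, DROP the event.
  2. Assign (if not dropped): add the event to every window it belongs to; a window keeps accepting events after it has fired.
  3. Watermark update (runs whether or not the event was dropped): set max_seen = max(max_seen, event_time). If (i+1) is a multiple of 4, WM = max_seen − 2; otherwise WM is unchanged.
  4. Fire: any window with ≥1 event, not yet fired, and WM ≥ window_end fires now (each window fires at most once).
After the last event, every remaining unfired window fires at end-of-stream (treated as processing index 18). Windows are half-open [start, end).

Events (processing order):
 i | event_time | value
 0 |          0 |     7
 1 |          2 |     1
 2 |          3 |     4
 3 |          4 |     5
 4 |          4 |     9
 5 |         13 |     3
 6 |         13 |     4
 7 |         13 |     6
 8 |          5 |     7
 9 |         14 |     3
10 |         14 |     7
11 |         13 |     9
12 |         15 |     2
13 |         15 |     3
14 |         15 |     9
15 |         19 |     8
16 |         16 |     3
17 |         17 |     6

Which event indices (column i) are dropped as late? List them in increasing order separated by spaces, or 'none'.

8

i=0 t=0 v=7: → [0,2); WM=−∞
i=1 t=2 v=1: → [2,4),[1,3); WM=−∞
i=2 t=3 v=4: → [3,5),[2,4); WM=−∞
i=3 t=4 v=5: → [4,6),[3,5); WM=2; [0,2) fires=7
i=4 t=4 v=9: → [4,6),[3,5); WM=2
i=5 t=13 v=3: → [13,15),[12,14); WM=2
i=6 t=13 v=4: → [13,15),[12,14); WM=2
i=7 t=13 v=6: → [13,15),[12,14); WM=11; [1,3) fires=1 [2,4) fires=4 [3,5) fires=9 [4,6) fires=9
i=8 t=5 v=7: DROP (t<11-2); WM=11
i=9 t=14 v=3: → [14,16),[13,15); WM=11
i=10 t=14 v=7: → [14,16),[13,15); WM=11
i=11 t=13 v=9: → [13,15),[12,14); WM=12
i=12 t=15 v=2: → [15,17),[14,16); WM=12
i=13 t=15 v=3: → [15,17),[14,16); WM=12
i=14 t=15 v=9: → [15,17),[14,16); WM=12
i=15 t=19 v=8: → [19,21),[18,20); WM=17; [12,14) fires=9 [13,15) fires=9 [14,16) fires=9 [15,17) fires=9
i=16 t=16 v=3: → [16,18),[15,17); WM=17
i=17 t=17 v=6: → [17,19),[16,18); WM=17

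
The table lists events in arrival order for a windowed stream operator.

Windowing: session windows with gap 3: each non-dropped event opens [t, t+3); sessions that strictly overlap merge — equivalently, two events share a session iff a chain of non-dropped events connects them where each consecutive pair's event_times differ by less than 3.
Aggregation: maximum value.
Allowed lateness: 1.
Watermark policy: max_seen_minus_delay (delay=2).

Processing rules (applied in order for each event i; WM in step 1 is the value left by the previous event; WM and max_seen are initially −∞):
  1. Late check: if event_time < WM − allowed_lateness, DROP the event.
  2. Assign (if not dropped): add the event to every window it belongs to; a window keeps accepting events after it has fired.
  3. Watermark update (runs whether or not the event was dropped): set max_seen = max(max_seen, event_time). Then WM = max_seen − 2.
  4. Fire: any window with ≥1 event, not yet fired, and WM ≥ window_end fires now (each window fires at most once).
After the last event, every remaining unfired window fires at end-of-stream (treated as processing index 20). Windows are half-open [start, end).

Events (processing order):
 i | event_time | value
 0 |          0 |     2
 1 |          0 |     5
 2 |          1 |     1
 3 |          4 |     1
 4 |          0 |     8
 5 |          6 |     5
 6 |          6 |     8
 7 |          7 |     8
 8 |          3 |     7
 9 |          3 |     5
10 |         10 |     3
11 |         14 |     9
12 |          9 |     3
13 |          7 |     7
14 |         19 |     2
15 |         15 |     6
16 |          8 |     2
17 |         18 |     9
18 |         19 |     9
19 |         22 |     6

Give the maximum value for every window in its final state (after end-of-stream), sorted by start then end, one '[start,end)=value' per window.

[0,4)=5 [4,10)=8 [10,13)=3 [14,17)=9 [18,22)=9 [22,25)=6

i=0 t=0 v=2: → [0,3); WM=-2
i=1 t=0 v=5: → [0,3); WM=-2
i=2 t=1 v=1: → [0,4); WM=-1
i=3 t=4 v=1: → [4,7); WM=2
i=4 t=0 v=8: DROP (t<2-1); WM=2
i=5 t=6 v=5: → [4,9); WM=4
i=6 t=6 v=8: → [4,9); WM=4
i=7 t=7 v=8: → [4,10); WM=5
i=8 t=3 v=7: DROP (t<5-1); WM=5
i=9 t=3 v=5: DROP (t<5-1); WM=5
i=10 t=10 v=3: → [10,13); WM=8
i=11 t=14 v=9: → [14,17); WM=12
i=12 t=9 v=3: DROP (t<12-1); WM=12
i=13 t=7 v=7: DROP (t<12-1); WM=12
i=14 t=19 v=2: → [19,22); WM=17
i=15 t=15 v=6: DROP (t<17-1); WM=17
i=16 t=8 v=2: DROP (t<17-1); WM=17
i=17 t=18 v=9: → [18,22); WM=17
i=18 t=19 v=9: → [18,22); WM=17
i=19 t=22 v=6: → [22,25); WM=20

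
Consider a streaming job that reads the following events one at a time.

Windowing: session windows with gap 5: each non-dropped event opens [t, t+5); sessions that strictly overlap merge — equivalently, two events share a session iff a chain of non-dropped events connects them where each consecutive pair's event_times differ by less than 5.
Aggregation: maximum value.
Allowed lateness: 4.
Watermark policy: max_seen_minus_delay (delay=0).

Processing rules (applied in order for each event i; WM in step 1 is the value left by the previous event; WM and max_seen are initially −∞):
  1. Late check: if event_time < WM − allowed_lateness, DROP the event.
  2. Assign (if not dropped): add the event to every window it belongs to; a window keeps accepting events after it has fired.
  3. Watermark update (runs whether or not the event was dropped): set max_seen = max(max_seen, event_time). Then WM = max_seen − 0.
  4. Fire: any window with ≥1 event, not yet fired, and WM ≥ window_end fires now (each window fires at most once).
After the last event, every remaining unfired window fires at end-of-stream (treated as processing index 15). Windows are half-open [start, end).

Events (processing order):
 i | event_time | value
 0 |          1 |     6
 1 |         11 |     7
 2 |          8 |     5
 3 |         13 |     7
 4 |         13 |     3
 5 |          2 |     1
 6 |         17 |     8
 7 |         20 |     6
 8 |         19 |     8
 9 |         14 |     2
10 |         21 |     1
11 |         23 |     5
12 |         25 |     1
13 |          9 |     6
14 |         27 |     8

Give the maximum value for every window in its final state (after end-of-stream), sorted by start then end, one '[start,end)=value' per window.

[1,6)=6 [8,32)=8

i=0 t=1 v=6: → [1,6); WM=1
i=1 t=11 v=7: → [11,16); WM=11
i=2 t=8 v=5: → [8,16); WM=11
i=3 t=13 v=7: → [8,18); WM=13
i=4 t=13 v=3: → [8,18); WM=13
i=5 t=2 v=1: DROP (t<13-4); WM=13
i=6 t=17 v=8: → [8,22); WM=17
i=7 t=20 v=6: → [8,25); WM=20
i=8 t=19 v=8: → [8,25); WM=20
i=9 t=14 v=2: DROP (t<20-4); WM=20
i=10 t=21 v=1: → [8,26); WM=21
i=11 t=23 v=5: → [8,28); WM=23
i=12 t=25 v=1: → [8,30); WM=25
i=13 t=9 v=6: DROP (t<25-4); WM=25
i=14 t=27 v=8: → [8,32); WM=27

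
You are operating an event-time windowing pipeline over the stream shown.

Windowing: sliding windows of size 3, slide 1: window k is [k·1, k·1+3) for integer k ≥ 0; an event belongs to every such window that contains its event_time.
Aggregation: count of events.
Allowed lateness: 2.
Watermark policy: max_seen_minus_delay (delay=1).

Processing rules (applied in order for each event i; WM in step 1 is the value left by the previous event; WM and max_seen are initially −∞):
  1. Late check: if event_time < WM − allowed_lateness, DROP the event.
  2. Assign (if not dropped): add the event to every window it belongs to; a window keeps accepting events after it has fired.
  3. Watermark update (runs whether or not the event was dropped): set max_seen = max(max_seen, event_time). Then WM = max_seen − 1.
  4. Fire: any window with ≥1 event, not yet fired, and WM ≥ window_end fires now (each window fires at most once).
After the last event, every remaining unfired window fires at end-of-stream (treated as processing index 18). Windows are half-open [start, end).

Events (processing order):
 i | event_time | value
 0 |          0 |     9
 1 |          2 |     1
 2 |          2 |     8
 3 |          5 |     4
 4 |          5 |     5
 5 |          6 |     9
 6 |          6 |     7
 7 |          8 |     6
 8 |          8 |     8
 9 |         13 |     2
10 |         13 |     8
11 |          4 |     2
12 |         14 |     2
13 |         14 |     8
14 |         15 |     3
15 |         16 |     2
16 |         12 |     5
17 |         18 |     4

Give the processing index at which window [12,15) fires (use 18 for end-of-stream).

15

i=0 t=0 v=9: → [0,3); WM=-1
i=1 t=2 v=1: → [2,5),[1,4),[0,3); WM=1
i=2 t=2 v=8: → [2,5),[1,4),[0,3); WM=1
i=3 t=5 v=4: → [5,8),[4,7),[3,6); WM=4; [0,3) fires=3 [1,4) fires=2
i=4 t=5 v=5: → [5,8),[4,7),[3,6); WM=4
i=5 t=6 v=9: → [6,9),[5,8),[4,7); WM=5; [2,5) fires=2
i=6 t=6 v=7: → [6,9),[5,8),[4,7); WM=5
i=7 t=8 v=6: → [8,11),[7,10),[6,9); WM=7; [3,6) fires=2 [4,7) fires=4
i=8 t=8 v=8: → [8,11),[7,10),[6,9); WM=7
i=9 t=13 v=2: → [13,16),[12,15),[11,14); WM=12; [5,8) fires=4 [6,9) fires=4 [7,10) fires=2 [8,11) fires=2
i=10 t=13 v=8: → [13,16),[12,15),[11,14); WM=12
i=11 t=4 v=2: DROP (t<12-2); WM=12
i=12 t=14 v=2: → [14,17),[13,16),[12,15); WM=13
i=13 t=14 v=8: → [14,17),[13,16),[12,15); WM=13
i=14 t=15 v=3: → [15,18),[14,17),[13,16); WM=14; [11,14) fires=2
i=15 t=16 v=2: → [16,19),[15,18),[14,17); WM=15; [12,15) fires=4
i=16 t=12 v=5: DROP (t<15-2); WM=15
i=17 t=18 v=4: → [18,21),[17,20),[16,19); WM=17; [13,16) fires=5 [14,17) fires=4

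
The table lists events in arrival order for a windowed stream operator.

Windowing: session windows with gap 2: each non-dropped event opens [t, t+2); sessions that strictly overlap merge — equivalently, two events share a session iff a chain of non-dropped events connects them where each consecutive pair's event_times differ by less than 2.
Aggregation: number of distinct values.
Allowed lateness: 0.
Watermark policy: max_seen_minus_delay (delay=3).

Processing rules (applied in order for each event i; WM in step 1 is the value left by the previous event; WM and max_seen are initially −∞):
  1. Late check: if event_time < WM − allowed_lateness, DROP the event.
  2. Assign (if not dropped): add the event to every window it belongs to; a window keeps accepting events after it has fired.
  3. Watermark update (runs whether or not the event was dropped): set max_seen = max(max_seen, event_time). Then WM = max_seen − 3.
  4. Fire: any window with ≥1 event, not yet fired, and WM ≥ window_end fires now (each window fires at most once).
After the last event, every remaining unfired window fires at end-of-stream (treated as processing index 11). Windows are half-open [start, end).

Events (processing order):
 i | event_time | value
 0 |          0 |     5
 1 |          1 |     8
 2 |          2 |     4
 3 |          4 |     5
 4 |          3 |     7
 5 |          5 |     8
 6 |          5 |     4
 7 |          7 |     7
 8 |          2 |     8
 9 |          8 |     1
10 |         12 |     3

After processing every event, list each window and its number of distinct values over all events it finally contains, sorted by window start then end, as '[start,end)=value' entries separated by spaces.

[0,7)=4 [7,10)=2 [12,14)=1

i=0 t=0 v=5: → [0,2); WM=-3
i=1 t=1 v=8: → [0,3); WM=-2
i=2 t=2 v=4: → [0,4); WM=-1
i=3 t=4 v=5: → [4,6); WM=1
i=4 t=3 v=7: → [0,6); WM=1
i=5 t=5 v=8: → [0,7); WM=2
i=6 t=5 v=4: → [0,7); WM=2
i=7 t=7 v=7: → [7,9); WM=4
i=8 t=2 v=8: DROP (t<4-0); WM=4
i=9 t=8 v=1: → [7,10); WM=5
i=10 t=12 v=3: → [12,14); WM=9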